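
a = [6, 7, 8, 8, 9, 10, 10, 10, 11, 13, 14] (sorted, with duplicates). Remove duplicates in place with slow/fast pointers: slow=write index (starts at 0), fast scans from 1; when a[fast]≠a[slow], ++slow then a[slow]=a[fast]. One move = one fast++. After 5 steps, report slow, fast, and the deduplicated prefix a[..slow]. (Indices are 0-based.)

slow=4, fast=6, prefix=[6, 7, 8, 9, 10]

(s=0,f=1) a[fast]=7≠a[slow]=6 write a[1]=7 → slow++,fast++
(s=1,f=2) a[fast]=8≠a[slow]=7 write a[2]=8 → slow++,fast++
(s=2,f=3) a[fast]=8=a[slow] dup → fast++
(s=2,f=4) a[fast]=9≠a[slow]=8 write a[3]=9 → slow++,fast++
(s=3,f=5) a[fast]=10≠a[slow]=9 write a[4]=10 → slow++,fast++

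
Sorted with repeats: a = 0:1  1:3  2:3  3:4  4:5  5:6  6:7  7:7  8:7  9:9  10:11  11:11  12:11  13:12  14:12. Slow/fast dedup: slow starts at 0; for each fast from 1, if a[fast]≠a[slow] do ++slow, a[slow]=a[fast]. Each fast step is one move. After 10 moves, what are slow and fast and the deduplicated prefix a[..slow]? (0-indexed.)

slow=0 fast=1: a[fast]=3≠a[slow]=1 write a[1]=3, slow++,fast++
slow=1 fast=2: a[fast]=3=a[slow] dup, fast++
slow=1 fast=3: a[fast]=4≠a[slow]=3 write a[2]=4, slow++,fast++
slow=2 fast=4: a[fast]=5≠a[slow]=4 write a[3]=5, slow++,fast++
slow=3 fast=5: a[fast]=6≠a[slow]=5 write a[4]=6, slow++,fast++
slow=4 fast=6: a[fast]=7≠a[slow]=6 write a[5]=7, slow++,fast++
slow=5 fast=7: a[fast]=7=a[slow] dup, fast++
slow=5 fast=8: a[fast]=7=a[slow] dup, fast++
slow=5 fast=9: a[fast]=9≠a[slow]=7 write a[6]=9, slow++,fast++
slow=6 fast=10: a[fast]=11≠a[slow]=9 write a[7]=11, slow++,fast++

slow=7, fast=11, prefix=[1, 3, 4, 5, 6, 7, 9, 11]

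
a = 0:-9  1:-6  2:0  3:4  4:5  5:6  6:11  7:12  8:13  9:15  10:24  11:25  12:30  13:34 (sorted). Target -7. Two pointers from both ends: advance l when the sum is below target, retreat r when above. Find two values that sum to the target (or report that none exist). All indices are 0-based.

[0,13] -9+34=25 >-7 → r--
[0,12] -9+30=21 >-7 → r--
[0,11] -9+25=16 >-7 → r--
[0,10] -9+24=15 >-7 → r--
[0,9] -9+15=6 >-7 → r--
[0,8] -9+13=4 >-7 → r--
[0,7] -9+12=3 >-7 → r--
[0,6] -9+11=2 >-7 → r--
[0,5] -9+6=-3 >-7 → r--
[0,4] -9+5=-4 >-7 → r--
[0,3] -9+4=-5 >-7 → r--
[0,2] -9+0=-9 <-7 → l++
[1,2] -6+0=-6 >-7 → r--

no pair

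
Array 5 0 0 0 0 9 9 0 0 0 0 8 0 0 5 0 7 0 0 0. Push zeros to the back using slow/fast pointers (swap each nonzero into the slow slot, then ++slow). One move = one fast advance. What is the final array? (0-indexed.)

(s=0,f=0) a[fast]=5≠0 swap→a[0]=5 → slow++,fast++
(s=1,f=1) a[fast]=0 → fast++
(s=1,f=2) a[fast]=0 → fast++
(s=1,f=3) a[fast]=0 → fast++
(s=1,f=4) a[fast]=0 → fast++
(s=1,f=5) a[fast]=9≠0 swap→a[1]=9 → slow++,fast++
(s=2,f=6) a[fast]=9≠0 swap→a[2]=9 → slow++,fast++
(s=3,f=7) a[fast]=0 → fast++
(s=3,f=8) a[fast]=0 → fast++
(s=3,f=9) a[fast]=0 → fast++
(s=3,f=10) a[fast]=0 → fast++
(s=3,f=11) a[fast]=8≠0 swap→a[3]=8 → slow++,fast++
(s=4,f=12) a[fast]=0 → fast++
(s=4,f=13) a[fast]=0 → fast++
(s=4,f=14) a[fast]=5≠0 swap→a[4]=5 → slow++,fast++
(s=5,f=15) a[fast]=0 → fast++
(s=5,f=16) a[fast]=7≠0 swap→a[5]=7 → slow++,fast++
(s=6,f=17) a[fast]=0 → fast++
(s=6,f=18) a[fast]=0 → fast++
(s=6,f=19) a[fast]=0 → fast++

[5, 9, 9, 8, 5, 7, 0, 0, 0, 0, 0, 0, 0, 0, 0, 0, 0, 0, 0, 0]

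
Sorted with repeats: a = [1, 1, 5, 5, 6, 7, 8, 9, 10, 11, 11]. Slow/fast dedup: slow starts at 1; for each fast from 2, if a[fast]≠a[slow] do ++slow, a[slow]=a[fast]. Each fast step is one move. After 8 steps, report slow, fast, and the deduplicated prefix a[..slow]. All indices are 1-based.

slow=1 fast=2: a[fast]=1=a[slow] dup, fast++
slow=1 fast=3: a[fast]=5≠a[slow]=1 write a[2]=5, slow++,fast++
slow=2 fast=4: a[fast]=5=a[slow] dup, fast++
slow=2 fast=5: a[fast]=6≠a[slow]=5 write a[3]=6, slow++,fast++
slow=3 fast=6: a[fast]=7≠a[slow]=6 write a[4]=7, slow++,fast++
slow=4 fast=7: a[fast]=8≠a[slow]=7 write a[5]=8, slow++,fast++
slow=5 fast=8: a[fast]=9≠a[slow]=8 write a[6]=9, slow++,fast++
slow=6 fast=9: a[fast]=10≠a[slow]=9 write a[7]=10, slow++,fast++

slow=7, fast=10, prefix=[1, 5, 6, 7, 8, 9, 10]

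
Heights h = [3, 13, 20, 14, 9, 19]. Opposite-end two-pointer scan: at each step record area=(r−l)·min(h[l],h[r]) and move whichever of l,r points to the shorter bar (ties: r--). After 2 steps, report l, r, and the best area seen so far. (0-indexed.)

[0,5] min(3,19)*5=15 best=15 * → l++
[1,5] min(13,19)*4=52 best=52 * → l++

l=2, r=5, best area=52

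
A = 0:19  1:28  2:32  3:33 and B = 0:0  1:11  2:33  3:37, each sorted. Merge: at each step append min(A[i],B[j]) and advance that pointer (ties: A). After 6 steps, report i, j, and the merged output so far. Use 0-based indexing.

i=4, j=2, merged so far=[0, 11, 19, 28, 32, 33]

i=0 j=0: A[i]=19>B[j]=0 take 0, j++
i=0 j=1: A[i]=19>B[j]=11 take 11, j++
i=0 j=2: A[i]=19<=B[j]=33 take 19, i++
i=1 j=2: A[i]=28<=B[j]=33 take 28, i++
i=2 j=2: A[i]=32<=B[j]=33 take 32, i++
i=3 j=2: A[i]=33<=B[j]=33 take 33, i++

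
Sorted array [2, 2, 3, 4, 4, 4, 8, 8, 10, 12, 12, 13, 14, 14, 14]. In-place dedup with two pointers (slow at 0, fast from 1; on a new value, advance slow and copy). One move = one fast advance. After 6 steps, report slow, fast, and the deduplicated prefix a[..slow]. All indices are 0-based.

slow=3, fast=7, prefix=[2, 3, 4, 8]

slow=0 fast=1: a[fast]=2=a[slow] dup, fast++
slow=0 fast=2: a[fast]=3≠a[slow]=2 write a[1]=3, slow++,fast++
slow=1 fast=3: a[fast]=4≠a[slow]=3 write a[2]=4, slow++,fast++
slow=2 fast=4: a[fast]=4=a[slow] dup, fast++
slow=2 fast=5: a[fast]=4=a[slow] dup, fast++
slow=2 fast=6: a[fast]=8≠a[slow]=4 write a[3]=8, slow++,fast++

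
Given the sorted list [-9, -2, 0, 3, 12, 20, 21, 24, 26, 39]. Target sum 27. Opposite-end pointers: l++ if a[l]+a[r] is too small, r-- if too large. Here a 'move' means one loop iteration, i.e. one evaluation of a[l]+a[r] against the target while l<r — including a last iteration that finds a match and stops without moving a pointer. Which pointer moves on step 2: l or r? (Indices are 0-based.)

l

[0,9] -9+39=30 >27 → r--
[0,8] -9+26=17 <27 → l++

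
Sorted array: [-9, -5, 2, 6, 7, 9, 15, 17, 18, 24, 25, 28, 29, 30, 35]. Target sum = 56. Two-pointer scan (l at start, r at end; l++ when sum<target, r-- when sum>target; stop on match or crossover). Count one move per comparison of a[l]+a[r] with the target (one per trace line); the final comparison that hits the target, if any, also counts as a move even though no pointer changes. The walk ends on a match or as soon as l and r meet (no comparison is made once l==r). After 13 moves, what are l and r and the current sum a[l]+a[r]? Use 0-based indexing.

[0,14] -9+35=26 <56 → l++
[1,14] -5+35=30 <56 → l++
[2,14] 2+35=37 <56 → l++
[3,14] 6+35=41 <56 → l++
[4,14] 7+35=42 <56 → l++
[5,14] 9+35=44 <56 → l++
[6,14] 15+35=50 <56 → l++
[7,14] 17+35=52 <56 → l++
[8,14] 18+35=53 <56 → l++
[9,14] 24+35=59 >56 → r--
[9,13] 24+30=54 <56 → l++
[10,13] 25+30=55 <56 → l++
[11,13] 28+30=58 >56 → r--

l=11, r=12, sum=57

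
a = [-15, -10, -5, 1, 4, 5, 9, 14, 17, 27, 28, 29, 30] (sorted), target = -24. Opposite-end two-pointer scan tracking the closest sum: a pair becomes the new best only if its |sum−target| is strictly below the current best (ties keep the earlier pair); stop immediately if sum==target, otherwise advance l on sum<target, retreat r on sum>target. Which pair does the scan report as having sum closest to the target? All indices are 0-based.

pair (-15, -10) with sum -25 (|Δ|=1)

[0,12] -15+30=15 d=39 * → r--
[0,11] -15+29=14 d=38 * → r--
[0,10] -15+28=13 d=37 * → r--
[0,9] -15+27=12 d=36 * → r--
[0,8] -15+17=2 d=26 * → r--
[0,7] -15+14=-1 d=23 * → r--
[0,6] -15+9=-6 d=18 * → r--
[0,5] -15+5=-10 d=14 * → r--
[0,4] -15+4=-11 d=13 * → r--
[0,3] -15+1=-14 d=10 * → r--
[0,2] -15+-5=-20 d=4 * → r--
[0,1] -15+-10=-25 d=1 * → l++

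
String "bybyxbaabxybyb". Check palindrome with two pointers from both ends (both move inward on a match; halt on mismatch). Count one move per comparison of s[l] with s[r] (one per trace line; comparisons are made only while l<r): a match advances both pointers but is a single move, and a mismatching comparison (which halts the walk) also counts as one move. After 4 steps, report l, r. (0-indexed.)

l=4, r=9

l=0 r=13: 'b'=='b', l++,r--
l=1 r=12: 'y'=='y', l++,r--
l=2 r=11: 'b'=='b', l++,r--
l=3 r=10: 'y'=='y', l++,r--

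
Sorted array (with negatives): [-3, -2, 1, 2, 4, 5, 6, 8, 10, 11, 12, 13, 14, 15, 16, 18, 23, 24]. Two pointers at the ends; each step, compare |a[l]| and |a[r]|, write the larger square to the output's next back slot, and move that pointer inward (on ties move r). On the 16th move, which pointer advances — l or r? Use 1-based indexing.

l=1 r=18: |-3|<=|24| out[18]=576, r--
l=1 r=17: |-3|<=|23| out[17]=529, r--
l=1 r=16: |-3|<=|18| out[16]=324, r--
l=1 r=15: |-3|<=|16| out[15]=256, r--
l=1 r=14: |-3|<=|15| out[14]=225, r--
l=1 r=13: |-3|<=|14| out[13]=196, r--
l=1 r=12: |-3|<=|13| out[12]=169, r--
l=1 r=11: |-3|<=|12| out[11]=144, r--
l=1 r=10: |-3|<=|11| out[10]=121, r--
l=1 r=9: |-3|<=|10| out[9]=100, r--
l=1 r=8: |-3|<=|8| out[8]=64, r--
l=1 r=7: |-3|<=|6| out[7]=36, r--
l=1 r=6: |-3|<=|5| out[6]=25, r--
l=1 r=5: |-3|<=|4| out[5]=16, r--
l=1 r=4: |-3|>|2| out[4]=9, l++
l=2 r=4: |-2|<=|2| out[3]=4, r--

r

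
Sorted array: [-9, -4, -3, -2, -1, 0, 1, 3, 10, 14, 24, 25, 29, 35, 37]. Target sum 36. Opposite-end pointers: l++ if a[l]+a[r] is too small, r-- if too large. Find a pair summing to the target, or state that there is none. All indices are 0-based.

l=0 r=14: -9+37=28 <36, l++
l=1 r=14: -4+37=33 <36, l++
l=2 r=14: -3+37=34 <36, l++
l=3 r=14: -2+37=35 <36, l++
l=4 r=14: -1+37=36, found

(-1, 37)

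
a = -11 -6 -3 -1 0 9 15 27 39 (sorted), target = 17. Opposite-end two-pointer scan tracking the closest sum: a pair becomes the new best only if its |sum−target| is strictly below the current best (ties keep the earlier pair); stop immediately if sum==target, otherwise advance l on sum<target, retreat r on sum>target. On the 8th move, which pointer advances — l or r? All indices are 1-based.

[1,9] -11+39=28 d=11 * → r--
[1,8] -11+27=16 d=1 * → l++
[2,8] -6+27=21 d=4 → r--
[2,7] -6+15=9 d=8 → l++
[3,7] -3+15=12 d=5 → l++
[4,7] -1+15=14 d=3 → l++
[5,7] 0+15=15 d=2 → l++
[6,7] 9+15=24 d=7 → r--

r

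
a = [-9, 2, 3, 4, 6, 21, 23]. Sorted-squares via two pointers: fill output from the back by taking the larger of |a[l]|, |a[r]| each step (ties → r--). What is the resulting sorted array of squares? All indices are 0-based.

l=0 r=6: |-9|<=|23| out[6]=529, r--
l=0 r=5: |-9|<=|21| out[5]=441, r--
l=0 r=4: |-9|>|6| out[4]=81, l++
l=1 r=4: |2|<=|6| out[3]=36, r--
l=1 r=3: |2|<=|4| out[2]=16, r--
l=1 r=2: |2|<=|3| out[1]=9, r--
l=1 r=1: |2|<=|2| out[0]=4, r--

[4, 9, 16, 36, 81, 441, 529]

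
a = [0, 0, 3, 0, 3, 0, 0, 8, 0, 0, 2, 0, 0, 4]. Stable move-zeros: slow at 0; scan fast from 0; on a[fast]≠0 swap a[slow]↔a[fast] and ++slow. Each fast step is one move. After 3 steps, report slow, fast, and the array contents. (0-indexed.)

slow=0 fast=0: a[fast]=0, fast++
slow=0 fast=1: a[fast]=0, fast++
slow=0 fast=2: a[fast]=3≠0 swap→a[0]=3, slow++,fast++

slow=1, fast=3, a=[3, 0, 0, 0, 3, 0, 0, 8, 0, 0, 2, 0, 0, 4]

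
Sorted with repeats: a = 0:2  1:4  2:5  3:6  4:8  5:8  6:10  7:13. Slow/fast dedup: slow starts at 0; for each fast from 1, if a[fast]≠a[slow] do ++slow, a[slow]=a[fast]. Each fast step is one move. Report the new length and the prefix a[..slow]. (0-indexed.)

length 7; prefix = [2, 4, 5, 6, 8, 10, 13]

slow=0 fast=1: a[fast]=4≠a[slow]=2 write a[1]=4, slow++,fast++
slow=1 fast=2: a[fast]=5≠a[slow]=4 write a[2]=5, slow++,fast++
slow=2 fast=3: a[fast]=6≠a[slow]=5 write a[3]=6, slow++,fast++
slow=3 fast=4: a[fast]=8≠a[slow]=6 write a[4]=8, slow++,fast++
slow=4 fast=5: a[fast]=8=a[slow] dup, fast++
slow=4 fast=6: a[fast]=10≠a[slow]=8 write a[5]=10, slow++,fast++
slow=5 fast=7: a[fast]=13≠a[slow]=10 write a[6]=13, slow++,fast++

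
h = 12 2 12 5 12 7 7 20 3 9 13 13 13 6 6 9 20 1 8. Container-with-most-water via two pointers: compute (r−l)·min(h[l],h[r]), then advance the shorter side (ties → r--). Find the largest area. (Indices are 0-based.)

max area = 192

l=0 r=18: min(12,8)*18=144 best=144 *, r--
l=0 r=17: min(12,1)*17=17 best=144, r--
l=0 r=16: min(12,20)*16=192 best=192 *, l++
l=1 r=16: min(2,20)*15=30 best=192, l++
l=2 r=16: min(12,20)*14=168 best=192, l++
l=3 r=16: min(5,20)*13=65 best=192, l++
l=4 r=16: min(12,20)*12=144 best=192, l++
l=5 r=16: min(7,20)*11=77 best=192, l++
l=6 r=16: min(7,20)*10=70 best=192, l++
l=7 r=16: min(20,20)*9=180 best=192, r--
l=7 r=15: min(20,9)*8=72 best=192, r--
l=7 r=14: min(20,6)*7=42 best=192, r--
l=7 r=13: min(20,6)*6=36 best=192, r--
l=7 r=12: min(20,13)*5=65 best=192, r--
l=7 r=11: min(20,13)*4=52 best=192, r--
l=7 r=10: min(20,13)*3=39 best=192, r--
l=7 r=9: min(20,9)*2=18 best=192, r--
l=7 r=8: min(20,3)*1=3 best=192, r--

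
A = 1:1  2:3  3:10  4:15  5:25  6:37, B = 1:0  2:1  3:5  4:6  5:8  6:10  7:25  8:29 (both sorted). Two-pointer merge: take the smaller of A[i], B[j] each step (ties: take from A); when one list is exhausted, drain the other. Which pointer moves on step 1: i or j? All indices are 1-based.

[i=1,j=1] A[i]=1>B[j]=0 take 0 → j++

j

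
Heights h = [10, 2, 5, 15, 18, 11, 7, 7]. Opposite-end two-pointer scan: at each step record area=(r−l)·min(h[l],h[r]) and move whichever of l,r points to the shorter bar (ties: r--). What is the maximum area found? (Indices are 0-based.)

l=0 r=7: min(10,7)*7=49 best=49 *, r--
l=0 r=6: min(10,7)*6=42 best=49, r--
l=0 r=5: min(10,11)*5=50 best=50 *, l++
l=1 r=5: min(2,11)*4=8 best=50, l++
l=2 r=5: min(5,11)*3=15 best=50, l++
l=3 r=5: min(15,11)*2=22 best=50, r--
l=3 r=4: min(15,18)*1=15 best=50, l++

max area = 50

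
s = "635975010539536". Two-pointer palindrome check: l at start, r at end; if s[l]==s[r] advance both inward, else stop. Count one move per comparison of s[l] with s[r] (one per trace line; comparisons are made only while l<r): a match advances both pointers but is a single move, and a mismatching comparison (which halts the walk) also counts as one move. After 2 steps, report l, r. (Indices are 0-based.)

l=2, r=12

l=0 r=14: '6'=='6', l++,r--
l=1 r=13: '3'=='3', l++,r--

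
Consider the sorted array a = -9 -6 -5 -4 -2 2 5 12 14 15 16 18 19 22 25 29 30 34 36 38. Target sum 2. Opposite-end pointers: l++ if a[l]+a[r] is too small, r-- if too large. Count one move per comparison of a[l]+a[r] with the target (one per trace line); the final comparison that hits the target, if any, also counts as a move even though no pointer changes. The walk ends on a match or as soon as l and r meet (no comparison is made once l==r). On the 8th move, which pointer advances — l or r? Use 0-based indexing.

r

[0,19] -9+38=29 >2 → r--
[0,18] -9+36=27 >2 → r--
[0,17] -9+34=25 >2 → r--
[0,16] -9+30=21 >2 → r--
[0,15] -9+29=20 >2 → r--
[0,14] -9+25=16 >2 → r--
[0,13] -9+22=13 >2 → r--
[0,12] -9+19=10 >2 → r--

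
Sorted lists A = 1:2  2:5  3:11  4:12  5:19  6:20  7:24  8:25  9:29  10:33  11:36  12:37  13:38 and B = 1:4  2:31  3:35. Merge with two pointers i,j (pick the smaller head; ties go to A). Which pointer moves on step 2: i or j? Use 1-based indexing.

j

i=1 j=1: A[i]=2<=B[j]=4 take 2, i++
i=2 j=1: A[i]=5>B[j]=4 take 4, j++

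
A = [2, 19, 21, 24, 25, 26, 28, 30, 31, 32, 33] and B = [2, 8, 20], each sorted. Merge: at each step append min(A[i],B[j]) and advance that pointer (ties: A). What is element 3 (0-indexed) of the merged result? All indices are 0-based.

merged[3] = 19

i=0 j=0: A[i]=2<=B[j]=2 take 2, i++
i=1 j=0: A[i]=19>B[j]=2 take 2, j++
i=1 j=1: A[i]=19>B[j]=8 take 8, j++
i=1 j=2: A[i]=19<=B[j]=20 take 19, i++
i=2 j=2: A[i]=21>B[j]=20 take 20, j++
i=2 j=3: B done, take A[i]=21, i++
i=3 j=3: B done, take A[i]=24, i++
i=4 j=3: B done, take A[i]=25, i++
i=5 j=3: B done, take A[i]=26, i++
i=6 j=3: B done, take A[i]=28, i++
i=7 j=3: B done, take A[i]=30, i++
i=8 j=3: B done, take A[i]=31, i++
i=9 j=3: B done, take A[i]=32, i++
i=10 j=3: B done, take A[i]=33, i++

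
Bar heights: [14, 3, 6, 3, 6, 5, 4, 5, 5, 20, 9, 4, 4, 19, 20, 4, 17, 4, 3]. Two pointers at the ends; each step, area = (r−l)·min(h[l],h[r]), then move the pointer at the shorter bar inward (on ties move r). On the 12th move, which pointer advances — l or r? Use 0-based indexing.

[0,18] min(14,3)*18=54 best=54 * → r--
[0,17] min(14,4)*17=68 best=68 * → r--
[0,16] min(14,17)*16=224 best=224 * → l++
[1,16] min(3,17)*15=45 best=224 → l++
[2,16] min(6,17)*14=84 best=224 → l++
[3,16] min(3,17)*13=39 best=224 → l++
[4,16] min(6,17)*12=72 best=224 → l++
[5,16] min(5,17)*11=55 best=224 → l++
[6,16] min(4,17)*10=40 best=224 → l++
[7,16] min(5,17)*9=45 best=224 → l++
[8,16] min(5,17)*8=40 best=224 → l++
[9,16] min(20,17)*7=119 best=224 → r--

r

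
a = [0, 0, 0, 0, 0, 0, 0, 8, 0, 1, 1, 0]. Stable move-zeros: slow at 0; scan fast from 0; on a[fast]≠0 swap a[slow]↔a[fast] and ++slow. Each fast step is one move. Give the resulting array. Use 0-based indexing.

slow=0 fast=0: a[fast]=0, fast++
slow=0 fast=1: a[fast]=0, fast++
slow=0 fast=2: a[fast]=0, fast++
slow=0 fast=3: a[fast]=0, fast++
slow=0 fast=4: a[fast]=0, fast++
slow=0 fast=5: a[fast]=0, fast++
slow=0 fast=6: a[fast]=0, fast++
slow=0 fast=7: a[fast]=8≠0 swap→a[0]=8, slow++,fast++
slow=1 fast=8: a[fast]=0, fast++
slow=1 fast=9: a[fast]=1≠0 swap→a[1]=1, slow++,fast++
slow=2 fast=10: a[fast]=1≠0 swap→a[2]=1, slow++,fast++
slow=3 fast=11: a[fast]=0, fast++

[8, 1, 1, 0, 0, 0, 0, 0, 0, 0, 0, 0]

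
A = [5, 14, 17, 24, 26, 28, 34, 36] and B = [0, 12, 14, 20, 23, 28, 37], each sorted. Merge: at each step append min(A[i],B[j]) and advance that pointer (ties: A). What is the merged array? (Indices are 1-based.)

[0, 5, 12, 14, 14, 17, 20, 23, 24, 26, 28, 28, 34, 36, 37]

[i=1,j=1] A[i]=5>B[j]=0 take 0 → j++
[i=1,j=2] A[i]=5<=B[j]=12 take 5 → i++
[i=2,j=2] A[i]=14>B[j]=12 take 12 → j++
[i=2,j=3] A[i]=14<=B[j]=14 take 14 → i++
[i=3,j=3] A[i]=17>B[j]=14 take 14 → j++
[i=3,j=4] A[i]=17<=B[j]=20 take 17 → i++
[i=4,j=4] A[i]=24>B[j]=20 take 20 → j++
[i=4,j=5] A[i]=24>B[j]=23 take 23 → j++
[i=4,j=6] A[i]=24<=B[j]=28 take 24 → i++
[i=5,j=6] A[i]=26<=B[j]=28 take 26 → i++
[i=6,j=6] A[i]=28<=B[j]=28 take 28 → i++
[i=7,j=6] A[i]=34>B[j]=28 take 28 → j++
[i=7,j=7] A[i]=34<=B[j]=37 take 34 → i++
[i=8,j=7] A[i]=36<=B[j]=37 take 36 → i++
[i=9,j=7] A done, take B[j]=37 → j++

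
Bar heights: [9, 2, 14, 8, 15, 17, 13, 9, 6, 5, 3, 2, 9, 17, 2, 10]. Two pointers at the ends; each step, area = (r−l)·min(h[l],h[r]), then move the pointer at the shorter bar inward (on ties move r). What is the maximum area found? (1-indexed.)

[1,16] min(9,10)*15=135 best=135 * → l++
[2,16] min(2,10)*14=28 best=135 → l++
[3,16] min(14,10)*13=130 best=135 → r--
[3,15] min(14,2)*12=24 best=135 → r--
[3,14] min(14,17)*11=154 best=154 * → l++
[4,14] min(8,17)*10=80 best=154 → l++
[5,14] min(15,17)*9=135 best=154 → l++
[6,14] min(17,17)*8=136 best=154 → r--
[6,13] min(17,9)*7=63 best=154 → r--
[6,12] min(17,2)*6=12 best=154 → r--
[6,11] min(17,3)*5=15 best=154 → r--
[6,10] min(17,5)*4=20 best=154 → r--
[6,9] min(17,6)*3=18 best=154 → r--
[6,8] min(17,9)*2=18 best=154 → r--
[6,7] min(17,13)*1=13 best=154 → r--

max area = 154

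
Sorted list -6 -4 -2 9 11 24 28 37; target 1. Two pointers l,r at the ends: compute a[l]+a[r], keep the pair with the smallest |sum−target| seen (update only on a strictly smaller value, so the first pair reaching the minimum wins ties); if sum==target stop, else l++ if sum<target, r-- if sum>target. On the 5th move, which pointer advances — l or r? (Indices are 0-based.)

l=0 r=7: -6+37=31 d=30 *, r--
l=0 r=6: -6+28=22 d=21 *, r--
l=0 r=5: -6+24=18 d=17 *, r--
l=0 r=4: -6+11=5 d=4 *, r--
l=0 r=3: -6+9=3 d=2 *, r--

r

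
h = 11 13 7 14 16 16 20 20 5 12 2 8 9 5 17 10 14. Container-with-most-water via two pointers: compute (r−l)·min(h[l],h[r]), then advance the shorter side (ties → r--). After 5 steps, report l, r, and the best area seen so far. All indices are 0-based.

l=0 r=16: min(11,14)*16=176 best=176 *, l++
l=1 r=16: min(13,14)*15=195 best=195 *, l++
l=2 r=16: min(7,14)*14=98 best=195, l++
l=3 r=16: min(14,14)*13=182 best=195, r--
l=3 r=15: min(14,10)*12=120 best=195, r--

l=3, r=14, best area=195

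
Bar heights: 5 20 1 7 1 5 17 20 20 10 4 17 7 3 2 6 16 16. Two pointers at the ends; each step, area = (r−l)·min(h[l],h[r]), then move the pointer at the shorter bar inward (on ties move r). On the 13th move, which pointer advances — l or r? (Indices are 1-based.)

r

[1,18] min(5,16)*17=85 best=85 * → l++
[2,18] min(20,16)*16=256 best=256 * → r--
[2,17] min(20,16)*15=240 best=256 → r--
[2,16] min(20,6)*14=84 best=256 → r--
[2,15] min(20,2)*13=26 best=256 → r--
[2,14] min(20,3)*12=36 best=256 → r--
[2,13] min(20,7)*11=77 best=256 → r--
[2,12] min(20,17)*10=170 best=256 → r--
[2,11] min(20,4)*9=36 best=256 → r--
[2,10] min(20,10)*8=80 best=256 → r--
[2,9] min(20,20)*7=140 best=256 → r--
[2,8] min(20,20)*6=120 best=256 → r--
[2,7] min(20,17)*5=85 best=256 → r--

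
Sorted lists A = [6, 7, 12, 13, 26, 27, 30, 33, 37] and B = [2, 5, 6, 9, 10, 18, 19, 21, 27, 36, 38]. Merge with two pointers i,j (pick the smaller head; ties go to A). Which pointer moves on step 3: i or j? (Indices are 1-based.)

i=1 j=1: A[i]=6>B[j]=2 take 2, j++
i=1 j=2: A[i]=6>B[j]=5 take 5, j++
i=1 j=3: A[i]=6<=B[j]=6 take 6, i++

i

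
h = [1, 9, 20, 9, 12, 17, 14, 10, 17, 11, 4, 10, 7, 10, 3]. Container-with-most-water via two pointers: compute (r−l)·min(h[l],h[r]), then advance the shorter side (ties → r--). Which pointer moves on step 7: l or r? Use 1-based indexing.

r

l=1 r=15: min(1,3)*14=14 best=14 *, l++
l=2 r=15: min(9,3)*13=39 best=39 *, r--
l=2 r=14: min(9,10)*12=108 best=108 *, l++
l=3 r=14: min(20,10)*11=110 best=110 *, r--
l=3 r=13: min(20,7)*10=70 best=110, r--
l=3 r=12: min(20,10)*9=90 best=110, r--
l=3 r=11: min(20,4)*8=32 best=110, r--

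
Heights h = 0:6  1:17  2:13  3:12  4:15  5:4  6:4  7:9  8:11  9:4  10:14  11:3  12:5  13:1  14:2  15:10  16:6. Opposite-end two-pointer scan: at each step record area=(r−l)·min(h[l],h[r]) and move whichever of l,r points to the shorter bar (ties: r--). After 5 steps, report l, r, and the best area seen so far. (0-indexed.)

[0,16] min(6,6)*16=96 best=96 * → r--
[0,15] min(6,10)*15=90 best=96 → l++
[1,15] min(17,10)*14=140 best=140 * → r--
[1,14] min(17,2)*13=26 best=140 → r--
[1,13] min(17,1)*12=12 best=140 → r--

l=1, r=12, best area=140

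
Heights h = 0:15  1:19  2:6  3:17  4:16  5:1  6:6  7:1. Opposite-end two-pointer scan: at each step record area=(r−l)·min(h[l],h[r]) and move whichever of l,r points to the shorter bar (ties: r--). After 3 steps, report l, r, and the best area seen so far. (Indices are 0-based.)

[0,7] min(15,1)*7=7 best=7 * → r--
[0,6] min(15,6)*6=36 best=36 * → r--
[0,5] min(15,1)*5=5 best=36 → r--

l=0, r=4, best area=36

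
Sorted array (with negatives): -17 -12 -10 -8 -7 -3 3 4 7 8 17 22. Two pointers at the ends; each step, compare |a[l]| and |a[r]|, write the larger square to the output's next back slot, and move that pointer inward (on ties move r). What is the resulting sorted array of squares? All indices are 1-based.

[9, 9, 16, 49, 49, 64, 64, 100, 144, 289, 289, 484]

[1,12] |-17|<=|22| out[12]=484 → r--
[1,11] |-17|<=|17| out[11]=289 → r--
[1,10] |-17|>|8| out[10]=289 → l++
[2,10] |-12|>|8| out[9]=144 → l++
[3,10] |-10|>|8| out[8]=100 → l++
[4,10] |-8|<=|8| out[7]=64 → r--
[4,9] |-8|>|7| out[6]=64 → l++
[5,9] |-7|<=|7| out[5]=49 → r--
[5,8] |-7|>|4| out[4]=49 → l++
[6,8] |-3|<=|4| out[3]=16 → r--
[6,7] |-3|<=|3| out[2]=9 → r--
[6,6] |-3|<=|-3| out[1]=9 → r--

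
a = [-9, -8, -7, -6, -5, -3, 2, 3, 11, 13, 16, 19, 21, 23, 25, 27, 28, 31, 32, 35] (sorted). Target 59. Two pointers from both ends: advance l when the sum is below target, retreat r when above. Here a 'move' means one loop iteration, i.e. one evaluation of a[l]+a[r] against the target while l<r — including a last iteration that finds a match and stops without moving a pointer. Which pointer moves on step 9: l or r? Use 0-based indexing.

[0,19] -9+35=26 <59 → l++
[1,19] -8+35=27 <59 → l++
[2,19] -7+35=28 <59 → l++
[3,19] -6+35=29 <59 → l++
[4,19] -5+35=30 <59 → l++
[5,19] -3+35=32 <59 → l++
[6,19] 2+35=37 <59 → l++
[7,19] 3+35=38 <59 → l++
[8,19] 11+35=46 <59 → l++

l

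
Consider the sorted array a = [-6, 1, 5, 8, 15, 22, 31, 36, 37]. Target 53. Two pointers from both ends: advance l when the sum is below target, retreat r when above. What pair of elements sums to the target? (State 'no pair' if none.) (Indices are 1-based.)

[1,9] -6+37=31 <53 → l++
[2,9] 1+37=38 <53 → l++
[3,9] 5+37=42 <53 → l++
[4,9] 8+37=45 <53 → l++
[5,9] 15+37=52 <53 → l++
[6,9] 22+37=59 >53 → r--
[6,8] 22+36=58 >53 → r--
[6,7] 22+31=53 → found

(22, 31)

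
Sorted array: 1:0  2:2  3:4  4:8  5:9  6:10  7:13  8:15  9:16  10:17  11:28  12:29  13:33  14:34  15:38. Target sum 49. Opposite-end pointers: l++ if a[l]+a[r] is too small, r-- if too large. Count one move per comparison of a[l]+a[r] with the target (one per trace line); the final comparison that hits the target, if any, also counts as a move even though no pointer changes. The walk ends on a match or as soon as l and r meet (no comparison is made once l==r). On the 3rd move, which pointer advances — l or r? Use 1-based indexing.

l

l=1 r=15: 0+38=38 <49, l++
l=2 r=15: 2+38=40 <49, l++
l=3 r=15: 4+38=42 <49, l++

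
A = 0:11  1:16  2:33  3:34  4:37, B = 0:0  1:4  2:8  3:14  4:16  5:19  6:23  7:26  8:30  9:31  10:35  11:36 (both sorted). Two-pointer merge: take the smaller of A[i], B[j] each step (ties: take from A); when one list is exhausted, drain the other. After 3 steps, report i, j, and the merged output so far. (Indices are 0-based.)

i=0, j=3, merged so far=[0, 4, 8]

i=0 j=0: A[i]=11>B[j]=0 take 0, j++
i=0 j=1: A[i]=11>B[j]=4 take 4, j++
i=0 j=2: A[i]=11>B[j]=8 take 8, j++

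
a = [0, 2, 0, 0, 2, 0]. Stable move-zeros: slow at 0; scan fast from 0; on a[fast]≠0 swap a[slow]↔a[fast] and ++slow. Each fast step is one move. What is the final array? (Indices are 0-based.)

(s=0,f=0) a[fast]=0 → fast++
(s=0,f=1) a[fast]=2≠0 swap→a[0]=2 → slow++,fast++
(s=1,f=2) a[fast]=0 → fast++
(s=1,f=3) a[fast]=0 → fast++
(s=1,f=4) a[fast]=2≠0 swap→a[1]=2 → slow++,fast++
(s=2,f=5) a[fast]=0 → fast++

[2, 2, 0, 0, 0, 0]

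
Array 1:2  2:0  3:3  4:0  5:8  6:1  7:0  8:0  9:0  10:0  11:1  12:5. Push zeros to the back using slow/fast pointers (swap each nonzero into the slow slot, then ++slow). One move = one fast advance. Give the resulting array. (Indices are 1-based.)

[2, 3, 8, 1, 1, 5, 0, 0, 0, 0, 0, 0]

slow=1 fast=1: a[fast]=2≠0 swap→a[1]=2, slow++,fast++
slow=2 fast=2: a[fast]=0, fast++
slow=2 fast=3: a[fast]=3≠0 swap→a[2]=3, slow++,fast++
slow=3 fast=4: a[fast]=0, fast++
slow=3 fast=5: a[fast]=8≠0 swap→a[3]=8, slow++,fast++
slow=4 fast=6: a[fast]=1≠0 swap→a[4]=1, slow++,fast++
slow=5 fast=7: a[fast]=0, fast++
slow=5 fast=8: a[fast]=0, fast++
slow=5 fast=9: a[fast]=0, fast++
slow=5 fast=10: a[fast]=0, fast++
slow=5 fast=11: a[fast]=1≠0 swap→a[5]=1, slow++,fast++
slow=6 fast=12: a[fast]=5≠0 swap→a[6]=5, slow++,fast++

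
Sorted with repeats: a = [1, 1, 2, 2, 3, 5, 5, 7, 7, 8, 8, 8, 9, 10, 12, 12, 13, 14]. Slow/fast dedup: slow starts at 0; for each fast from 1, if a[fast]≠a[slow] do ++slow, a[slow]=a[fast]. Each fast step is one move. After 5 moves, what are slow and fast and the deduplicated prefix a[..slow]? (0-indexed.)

slow=3, fast=6, prefix=[1, 2, 3, 5]

(s=0,f=1) a[fast]=1=a[slow] dup → fast++
(s=0,f=2) a[fast]=2≠a[slow]=1 write a[1]=2 → slow++,fast++
(s=1,f=3) a[fast]=2=a[slow] dup → fast++
(s=1,f=4) a[fast]=3≠a[slow]=2 write a[2]=3 → slow++,fast++
(s=2,f=5) a[fast]=5≠a[slow]=3 write a[3]=5 → slow++,fast++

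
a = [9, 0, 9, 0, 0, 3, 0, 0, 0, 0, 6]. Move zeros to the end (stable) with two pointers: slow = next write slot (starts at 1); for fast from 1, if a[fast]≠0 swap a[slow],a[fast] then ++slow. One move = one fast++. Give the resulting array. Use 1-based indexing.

[9, 9, 3, 6, 0, 0, 0, 0, 0, 0, 0]

(s=1,f=1) a[fast]=9≠0 swap→a[1]=9 → slow++,fast++
(s=2,f=2) a[fast]=0 → fast++
(s=2,f=3) a[fast]=9≠0 swap→a[2]=9 → slow++,fast++
(s=3,f=4) a[fast]=0 → fast++
(s=3,f=5) a[fast]=0 → fast++
(s=3,f=6) a[fast]=3≠0 swap→a[3]=3 → slow++,fast++
(s=4,f=7) a[fast]=0 → fast++
(s=4,f=8) a[fast]=0 → fast++
(s=4,f=9) a[fast]=0 → fast++
(s=4,f=10) a[fast]=0 → fast++
(s=4,f=11) a[fast]=6≠0 swap→a[4]=6 → slow++,fast++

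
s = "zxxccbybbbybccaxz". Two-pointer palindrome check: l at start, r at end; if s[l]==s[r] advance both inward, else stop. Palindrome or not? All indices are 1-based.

[1,17] 'z'=='z' → l++,r--
[2,16] 'x'=='x' → l++,r--
[3,15] 'x'!='a' → stop

not a palindrome (mismatch at 3,15)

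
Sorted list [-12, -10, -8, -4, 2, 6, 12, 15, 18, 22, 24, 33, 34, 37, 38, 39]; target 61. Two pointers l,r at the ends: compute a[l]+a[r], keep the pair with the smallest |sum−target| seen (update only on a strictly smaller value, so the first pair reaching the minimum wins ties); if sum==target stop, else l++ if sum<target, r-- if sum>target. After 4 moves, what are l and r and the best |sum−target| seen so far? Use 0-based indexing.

l=0 r=15: -12+39=27 d=34 *, l++
l=1 r=15: -10+39=29 d=32 *, l++
l=2 r=15: -8+39=31 d=30 *, l++
l=3 r=15: -4+39=35 d=26 *, l++

l=4, r=15, best |Δ|=26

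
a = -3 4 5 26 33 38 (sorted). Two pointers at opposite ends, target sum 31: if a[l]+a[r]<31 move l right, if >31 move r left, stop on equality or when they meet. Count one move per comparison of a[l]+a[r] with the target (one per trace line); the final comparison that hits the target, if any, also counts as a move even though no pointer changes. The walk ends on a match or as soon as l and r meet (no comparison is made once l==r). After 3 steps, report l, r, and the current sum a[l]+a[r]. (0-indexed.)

[0,5] -3+38=35 >31 → r--
[0,4] -3+33=30 <31 → l++
[1,4] 4+33=37 >31 → r--

l=1, r=3, sum=30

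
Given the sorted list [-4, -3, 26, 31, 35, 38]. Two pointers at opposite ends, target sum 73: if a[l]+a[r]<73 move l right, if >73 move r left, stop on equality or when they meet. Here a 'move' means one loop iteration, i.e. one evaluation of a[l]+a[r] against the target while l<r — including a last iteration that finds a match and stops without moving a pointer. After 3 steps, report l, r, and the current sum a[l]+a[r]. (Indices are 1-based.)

l=4, r=6, sum=69

[1,6] -4+38=34 <73 → l++
[2,6] -3+38=35 <73 → l++
[3,6] 26+38=64 <73 → l++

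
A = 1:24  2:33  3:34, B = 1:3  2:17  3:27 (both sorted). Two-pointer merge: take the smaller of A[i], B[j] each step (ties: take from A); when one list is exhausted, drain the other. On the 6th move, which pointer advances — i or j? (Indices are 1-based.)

i

i=1 j=1: A[i]=24>B[j]=3 take 3, j++
i=1 j=2: A[i]=24>B[j]=17 take 17, j++
i=1 j=3: A[i]=24<=B[j]=27 take 24, i++
i=2 j=3: A[i]=33>B[j]=27 take 27, j++
i=2 j=4: B done, take A[i]=33, i++
i=3 j=4: B done, take A[i]=34, i++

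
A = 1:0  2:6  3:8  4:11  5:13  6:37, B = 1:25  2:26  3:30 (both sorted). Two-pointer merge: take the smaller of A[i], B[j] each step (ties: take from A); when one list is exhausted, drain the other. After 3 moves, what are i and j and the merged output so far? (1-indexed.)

i=1 j=1: A[i]=0<=B[j]=25 take 0, i++
i=2 j=1: A[i]=6<=B[j]=25 take 6, i++
i=3 j=1: A[i]=8<=B[j]=25 take 8, i++

i=4, j=1, merged so far=[0, 6, 8]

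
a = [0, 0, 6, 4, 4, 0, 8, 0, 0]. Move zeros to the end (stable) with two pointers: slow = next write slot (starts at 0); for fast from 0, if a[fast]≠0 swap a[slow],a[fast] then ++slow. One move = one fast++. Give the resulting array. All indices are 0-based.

[6, 4, 4, 8, 0, 0, 0, 0, 0]

(s=0,f=0) a[fast]=0 → fast++
(s=0,f=1) a[fast]=0 → fast++
(s=0,f=2) a[fast]=6≠0 swap→a[0]=6 → slow++,fast++
(s=1,f=3) a[fast]=4≠0 swap→a[1]=4 → slow++,fast++
(s=2,f=4) a[fast]=4≠0 swap→a[2]=4 → slow++,fast++
(s=3,f=5) a[fast]=0 → fast++
(s=3,f=6) a[fast]=8≠0 swap→a[3]=8 → slow++,fast++
(s=4,f=7) a[fast]=0 → fast++
(s=4,f=8) a[fast]=0 → fast++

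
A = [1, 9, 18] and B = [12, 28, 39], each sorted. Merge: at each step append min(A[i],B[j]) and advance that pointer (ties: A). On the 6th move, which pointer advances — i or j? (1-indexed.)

i=1 j=1: A[i]=1<=B[j]=12 take 1, i++
i=2 j=1: A[i]=9<=B[j]=12 take 9, i++
i=3 j=1: A[i]=18>B[j]=12 take 12, j++
i=3 j=2: A[i]=18<=B[j]=28 take 18, i++
i=4 j=2: A done, take B[j]=28, j++
i=4 j=3: A done, take B[j]=39, j++

j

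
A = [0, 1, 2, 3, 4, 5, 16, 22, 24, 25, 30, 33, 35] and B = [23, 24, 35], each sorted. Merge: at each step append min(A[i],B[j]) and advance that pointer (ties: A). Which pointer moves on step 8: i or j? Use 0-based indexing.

i

i=0 j=0: A[i]=0<=B[j]=23 take 0, i++
i=1 j=0: A[i]=1<=B[j]=23 take 1, i++
i=2 j=0: A[i]=2<=B[j]=23 take 2, i++
i=3 j=0: A[i]=3<=B[j]=23 take 3, i++
i=4 j=0: A[i]=4<=B[j]=23 take 4, i++
i=5 j=0: A[i]=5<=B[j]=23 take 5, i++
i=6 j=0: A[i]=16<=B[j]=23 take 16, i++
i=7 j=0: A[i]=22<=B[j]=23 take 22, i++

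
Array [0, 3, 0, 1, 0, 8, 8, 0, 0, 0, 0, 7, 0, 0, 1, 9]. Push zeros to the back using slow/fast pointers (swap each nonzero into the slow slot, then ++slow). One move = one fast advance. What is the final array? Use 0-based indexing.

[3, 1, 8, 8, 7, 1, 9, 0, 0, 0, 0, 0, 0, 0, 0, 0]

slow=0 fast=0: a[fast]=0, fast++
slow=0 fast=1: a[fast]=3≠0 swap→a[0]=3, slow++,fast++
slow=1 fast=2: a[fast]=0, fast++
slow=1 fast=3: a[fast]=1≠0 swap→a[1]=1, slow++,fast++
slow=2 fast=4: a[fast]=0, fast++
slow=2 fast=5: a[fast]=8≠0 swap→a[2]=8, slow++,fast++
slow=3 fast=6: a[fast]=8≠0 swap→a[3]=8, slow++,fast++
slow=4 fast=7: a[fast]=0, fast++
slow=4 fast=8: a[fast]=0, fast++
slow=4 fast=9: a[fast]=0, fast++
slow=4 fast=10: a[fast]=0, fast++
slow=4 fast=11: a[fast]=7≠0 swap→a[4]=7, slow++,fast++
slow=5 fast=12: a[fast]=0, fast++
slow=5 fast=13: a[fast]=0, fast++
slow=5 fast=14: a[fast]=1≠0 swap→a[5]=1, slow++,fast++
slow=6 fast=15: a[fast]=9≠0 swap→a[6]=9, slow++,fast++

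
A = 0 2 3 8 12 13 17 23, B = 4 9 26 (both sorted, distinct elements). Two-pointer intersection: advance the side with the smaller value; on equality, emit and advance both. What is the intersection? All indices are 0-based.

[i=0,j=0] 0<4 → i++
[i=1,j=0] 2<4 → i++
[i=2,j=0] 3<4 → i++
[i=3,j=0] 8>4 → j++
[i=3,j=1] 8<9 → i++
[i=4,j=1] 12>9 → j++
[i=4,j=2] 12<26 → i++
[i=5,j=2] 13<26 → i++
[i=6,j=2] 17<26 → i++
[i=7,j=2] 23<26 → i++

intersection = []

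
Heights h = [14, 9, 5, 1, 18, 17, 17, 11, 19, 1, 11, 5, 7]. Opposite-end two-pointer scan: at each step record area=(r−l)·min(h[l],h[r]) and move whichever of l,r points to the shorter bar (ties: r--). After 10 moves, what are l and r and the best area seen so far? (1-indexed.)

l=7, r=9, best area=112

[1,13] min(14,7)*12=84 best=84 * → r--
[1,12] min(14,5)*11=55 best=84 → r--
[1,11] min(14,11)*10=110 best=110 * → r--
[1,10] min(14,1)*9=9 best=110 → r--
[1,9] min(14,19)*8=112 best=112 * → l++
[2,9] min(9,19)*7=63 best=112 → l++
[3,9] min(5,19)*6=30 best=112 → l++
[4,9] min(1,19)*5=5 best=112 → l++
[5,9] min(18,19)*4=72 best=112 → l++
[6,9] min(17,19)*3=51 best=112 → l++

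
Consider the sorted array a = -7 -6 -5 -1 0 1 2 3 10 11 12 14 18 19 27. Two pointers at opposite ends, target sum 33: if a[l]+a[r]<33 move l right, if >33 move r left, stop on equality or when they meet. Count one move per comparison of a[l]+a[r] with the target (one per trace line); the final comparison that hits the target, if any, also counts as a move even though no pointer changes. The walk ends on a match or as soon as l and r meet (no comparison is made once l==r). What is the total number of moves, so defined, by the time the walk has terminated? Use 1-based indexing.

l=1 r=15: -7+27=20 <33, l++
l=2 r=15: -6+27=21 <33, l++
l=3 r=15: -5+27=22 <33, l++
l=4 r=15: -1+27=26 <33, l++
l=5 r=15: 0+27=27 <33, l++
l=6 r=15: 1+27=28 <33, l++
l=7 r=15: 2+27=29 <33, l++
l=8 r=15: 3+27=30 <33, l++
l=9 r=15: 10+27=37 >33, r--
l=9 r=14: 10+19=29 <33, l++
l=10 r=14: 11+19=30 <33, l++
l=11 r=14: 12+19=31 <33, l++
l=12 r=14: 14+19=33, found

13 moves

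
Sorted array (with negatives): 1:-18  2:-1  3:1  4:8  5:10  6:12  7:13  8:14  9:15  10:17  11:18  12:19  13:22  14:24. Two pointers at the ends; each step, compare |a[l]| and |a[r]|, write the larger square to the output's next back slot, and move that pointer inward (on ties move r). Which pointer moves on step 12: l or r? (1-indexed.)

r

l=1 r=14: |-18|<=|24| out[14]=576, r--
l=1 r=13: |-18|<=|22| out[13]=484, r--
l=1 r=12: |-18|<=|19| out[12]=361, r--
l=1 r=11: |-18|<=|18| out[11]=324, r--
l=1 r=10: |-18|>|17| out[10]=324, l++
l=2 r=10: |-1|<=|17| out[9]=289, r--
l=2 r=9: |-1|<=|15| out[8]=225, r--
l=2 r=8: |-1|<=|14| out[7]=196, r--
l=2 r=7: |-1|<=|13| out[6]=169, r--
l=2 r=6: |-1|<=|12| out[5]=144, r--
l=2 r=5: |-1|<=|10| out[4]=100, r--
l=2 r=4: |-1|<=|8| out[3]=64, r--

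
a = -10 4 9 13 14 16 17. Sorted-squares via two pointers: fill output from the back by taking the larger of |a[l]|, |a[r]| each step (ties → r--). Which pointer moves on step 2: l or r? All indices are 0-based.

r

l=0 r=6: |-10|<=|17| out[6]=289, r--
l=0 r=5: |-10|<=|16| out[5]=256, r--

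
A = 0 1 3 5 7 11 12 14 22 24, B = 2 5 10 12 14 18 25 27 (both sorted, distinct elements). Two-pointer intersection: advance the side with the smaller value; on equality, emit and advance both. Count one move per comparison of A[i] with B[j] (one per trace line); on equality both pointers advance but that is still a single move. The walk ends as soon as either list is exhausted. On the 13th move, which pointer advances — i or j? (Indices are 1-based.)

[i=1,j=1] 0<2 → i++
[i=2,j=1] 1<2 → i++
[i=3,j=1] 3>2 → j++
[i=3,j=2] 3<5 → i++
[i=4,j=2] 5==5 emit → i++,j++
[i=5,j=3] 7<10 → i++
[i=6,j=3] 11>10 → j++
[i=6,j=4] 11<12 → i++
[i=7,j=4] 12==12 emit → i++,j++
[i=8,j=5] 14==14 emit → i++,j++
[i=9,j=6] 22>18 → j++
[i=9,j=7] 22<25 → i++
[i=10,j=7] 24<25 → i++

i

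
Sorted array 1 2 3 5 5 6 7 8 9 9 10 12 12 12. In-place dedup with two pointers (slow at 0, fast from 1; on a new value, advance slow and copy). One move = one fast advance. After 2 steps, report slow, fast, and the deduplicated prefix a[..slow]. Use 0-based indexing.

(s=0,f=1) a[fast]=2≠a[slow]=1 write a[1]=2 → slow++,fast++
(s=1,f=2) a[fast]=3≠a[slow]=2 write a[2]=3 → slow++,fast++

slow=2, fast=3, prefix=[1, 2, 3]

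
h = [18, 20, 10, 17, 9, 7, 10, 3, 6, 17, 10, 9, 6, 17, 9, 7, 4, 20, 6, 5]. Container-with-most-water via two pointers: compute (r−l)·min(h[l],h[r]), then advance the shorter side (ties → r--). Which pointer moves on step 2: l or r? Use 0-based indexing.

[0,19] min(18,5)*19=95 best=95 * → r--
[0,18] min(18,6)*18=108 best=108 * → r--

r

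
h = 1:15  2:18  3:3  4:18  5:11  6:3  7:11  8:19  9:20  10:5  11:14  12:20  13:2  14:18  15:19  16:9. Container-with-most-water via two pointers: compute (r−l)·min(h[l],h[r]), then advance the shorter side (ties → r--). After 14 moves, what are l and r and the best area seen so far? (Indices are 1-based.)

l=9, r=10, best area=234

[1,16] min(15,9)*15=135 best=135 * → r--
[1,15] min(15,19)*14=210 best=210 * → l++
[2,15] min(18,19)*13=234 best=234 * → l++
[3,15] min(3,19)*12=36 best=234 → l++
[4,15] min(18,19)*11=198 best=234 → l++
[5,15] min(11,19)*10=110 best=234 → l++
[6,15] min(3,19)*9=27 best=234 → l++
[7,15] min(11,19)*8=88 best=234 → l++
[8,15] min(19,19)*7=133 best=234 → r--
[8,14] min(19,18)*6=108 best=234 → r--
[8,13] min(19,2)*5=10 best=234 → r--
[8,12] min(19,20)*4=76 best=234 → l++
[9,12] min(20,20)*3=60 best=234 → r--
[9,11] min(20,14)*2=28 best=234 → r--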